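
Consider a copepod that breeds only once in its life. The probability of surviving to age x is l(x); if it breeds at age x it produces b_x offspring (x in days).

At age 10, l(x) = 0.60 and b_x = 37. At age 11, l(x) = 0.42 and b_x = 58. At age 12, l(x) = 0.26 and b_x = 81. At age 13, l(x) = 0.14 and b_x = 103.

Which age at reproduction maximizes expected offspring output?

11

Expected offspring if breeding at age x = l(x) × b_x:
  age 10: 0.60 × 37 = 22.200
  age 11: 0.42 × 58 = 24.360
  age 12: 0.26 × 81 = 21.060
  age 13: 0.14 × 103 = 14.420
Maximum at age 11 (24.360).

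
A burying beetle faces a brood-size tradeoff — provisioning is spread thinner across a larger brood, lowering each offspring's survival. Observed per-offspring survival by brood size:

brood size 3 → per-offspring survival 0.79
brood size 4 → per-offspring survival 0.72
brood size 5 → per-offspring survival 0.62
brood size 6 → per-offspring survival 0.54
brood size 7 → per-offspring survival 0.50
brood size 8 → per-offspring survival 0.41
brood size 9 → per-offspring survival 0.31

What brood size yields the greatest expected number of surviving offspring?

7

Expected surviving offspring = c × s(c):
  c=3: 3 × 0.79 = 2.370
  c=4: 4 × 0.72 = 2.880
  c=5: 5 × 0.62 = 3.100
  c=6: 6 × 0.54 = 3.240
  c=7: 7 × 0.50 = 3.500
  c=8: 8 × 0.41 = 3.280
  c=9: 9 × 0.31 = 2.790
Maximum at c = 7 (3.500 surviving offspring).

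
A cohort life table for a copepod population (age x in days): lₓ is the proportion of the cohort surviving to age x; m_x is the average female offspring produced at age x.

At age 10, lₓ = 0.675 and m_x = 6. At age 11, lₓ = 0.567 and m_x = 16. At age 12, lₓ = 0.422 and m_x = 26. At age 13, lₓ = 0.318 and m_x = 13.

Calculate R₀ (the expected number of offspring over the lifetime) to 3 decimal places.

28.228

R₀ = Σ lₓ m_x:
  age 10: 0.675 × 6 = 4.0500
  age 11: 0.567 × 16 = 9.0720
  age 12: 0.422 × 26 = 10.9720
  age 13: 0.318 × 13 = 4.1340
R₀ = 4.0500 + 9.0720 + 10.9720 + 4.1340 = 28.2280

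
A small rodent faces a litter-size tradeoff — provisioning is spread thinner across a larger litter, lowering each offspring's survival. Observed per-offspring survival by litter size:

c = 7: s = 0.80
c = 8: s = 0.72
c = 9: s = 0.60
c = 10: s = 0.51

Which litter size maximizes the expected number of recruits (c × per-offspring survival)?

Expected recruits = c × s(c):
  c=7: 7 × 0.80 = 5.600
  c=8: 8 × 0.72 = 5.760
  c=9: 9 × 0.60 = 5.400
  c=10: 10 × 0.51 = 5.100
Maximum at c = 8 (5.760 recruits).

8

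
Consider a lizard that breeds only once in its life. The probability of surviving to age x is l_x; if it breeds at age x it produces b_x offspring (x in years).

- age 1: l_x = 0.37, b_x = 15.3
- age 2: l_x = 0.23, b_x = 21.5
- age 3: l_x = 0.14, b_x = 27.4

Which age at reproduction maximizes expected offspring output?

1

Expected offspring if breeding at age x = l_x × b_x:
  age 1: 0.37 × 15.3 = 5.661
  age 2: 0.23 × 21.5 = 4.945
  age 3: 0.14 × 27.4 = 3.836
Maximum at age 1 (5.661).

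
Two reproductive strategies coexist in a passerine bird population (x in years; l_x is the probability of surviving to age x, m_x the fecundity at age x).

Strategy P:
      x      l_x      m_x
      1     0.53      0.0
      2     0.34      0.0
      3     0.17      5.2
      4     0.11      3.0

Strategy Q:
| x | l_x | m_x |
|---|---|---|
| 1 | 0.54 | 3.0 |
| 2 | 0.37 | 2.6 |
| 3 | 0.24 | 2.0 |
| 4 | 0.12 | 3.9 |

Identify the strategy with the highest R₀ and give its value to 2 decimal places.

3.53

Strategy P: R₀ = 0.53×0.0 + 0.34×0.0 + 0.17×5.2 + 0.11×3.0 = 1.2140
Strategy Q: R₀ = 0.54×3.0 + 0.37×2.6 + 0.24×2.0 + 0.12×3.9 = 3.5300
Highest R₀: strategy Q with 3.5300.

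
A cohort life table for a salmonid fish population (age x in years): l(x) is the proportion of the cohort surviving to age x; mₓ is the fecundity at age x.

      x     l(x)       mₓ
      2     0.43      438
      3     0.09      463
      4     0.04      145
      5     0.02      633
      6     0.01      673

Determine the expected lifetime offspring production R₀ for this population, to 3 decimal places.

255.200

R₀ = Σ l(x) mₓ:
  age 2: 0.43 × 438 = 188.3400
  age 3: 0.09 × 463 = 41.6700
  age 4: 0.04 × 145 = 5.8000
  age 5: 0.02 × 633 = 12.6600
  age 6: 0.01 × 673 = 6.7300
R₀ = 188.3400 + 41.6700 + 5.8000 + 12.6600 + 6.7300 = 255.2000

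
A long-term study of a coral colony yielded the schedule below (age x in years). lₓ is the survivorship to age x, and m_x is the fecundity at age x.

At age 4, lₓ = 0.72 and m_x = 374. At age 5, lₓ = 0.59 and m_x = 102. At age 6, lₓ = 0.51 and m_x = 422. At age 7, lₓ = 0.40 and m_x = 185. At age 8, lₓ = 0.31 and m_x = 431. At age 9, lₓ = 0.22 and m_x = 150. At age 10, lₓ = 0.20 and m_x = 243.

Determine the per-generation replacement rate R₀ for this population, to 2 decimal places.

R₀ = Σ lₓ m_x:
  age 4: 0.72 × 374 = 269.2800
  age 5: 0.59 × 102 = 60.1800
  age 6: 0.51 × 422 = 215.2200
  age 7: 0.40 × 185 = 74.0000
  age 8: 0.31 × 431 = 133.6100
  age 9: 0.22 × 150 = 33.0000
  age 10: 0.20 × 243 = 48.6000
R₀ = 269.2800 + 60.1800 + 215.2200 + 74.0000 + 133.6100 + 33.0000 + 48.6000 = 833.8900

833.89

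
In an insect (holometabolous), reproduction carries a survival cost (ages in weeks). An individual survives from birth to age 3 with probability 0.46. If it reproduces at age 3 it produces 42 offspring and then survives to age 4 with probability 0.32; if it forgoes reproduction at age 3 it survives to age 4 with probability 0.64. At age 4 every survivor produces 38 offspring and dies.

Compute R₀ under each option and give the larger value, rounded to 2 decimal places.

24.91

breed at age 3: R₀ = 0.46 × (42 + 0.32 × 38) = 0.46 × 54.1600 = 24.9136
delay to age 4: R₀ = 0.46 × (0.64 × 38) = 0.46 × 24.3200 = 11.1872
Higher: breed at age 3 (24.9136).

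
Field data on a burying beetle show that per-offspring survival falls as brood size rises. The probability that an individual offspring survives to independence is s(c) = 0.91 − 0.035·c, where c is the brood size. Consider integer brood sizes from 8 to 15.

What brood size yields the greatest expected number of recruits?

Expected recruits = c × s(c):
  c=8: 8 × 0.630 = 5.040
  c=9: 9 × 0.595 = 5.355
  c=10: 10 × 0.560 = 5.600
  c=11: 11 × 0.525 = 5.775
  c=12: 12 × 0.490 = 5.880
  c=13: 13 × 0.455 = 5.915
  c=14: 14 × 0.420 = 5.880
  c=15: 15 × 0.385 = 5.775
Maximum at c = 13 (5.915 recruits).

13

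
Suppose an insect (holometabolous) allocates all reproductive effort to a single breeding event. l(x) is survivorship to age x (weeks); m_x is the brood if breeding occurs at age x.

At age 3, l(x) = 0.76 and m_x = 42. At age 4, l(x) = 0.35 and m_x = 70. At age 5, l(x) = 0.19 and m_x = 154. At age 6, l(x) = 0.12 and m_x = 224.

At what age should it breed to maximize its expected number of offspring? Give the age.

3

Expected offspring if breeding at age x = l(x) × m_x:
  age 3: 0.76 × 42 = 31.920
  age 4: 0.35 × 70 = 24.500
  age 5: 0.19 × 154 = 29.260
  age 6: 0.12 × 224 = 26.880
Maximum at age 3 (31.920).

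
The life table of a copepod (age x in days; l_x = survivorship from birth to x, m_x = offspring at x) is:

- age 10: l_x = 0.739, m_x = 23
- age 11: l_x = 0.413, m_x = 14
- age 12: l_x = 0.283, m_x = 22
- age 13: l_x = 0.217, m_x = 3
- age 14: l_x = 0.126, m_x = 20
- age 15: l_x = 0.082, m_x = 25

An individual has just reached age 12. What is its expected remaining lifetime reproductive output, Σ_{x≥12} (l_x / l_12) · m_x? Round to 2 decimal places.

l_12 = 0.283. Conditional survival from age 12 to x is l_x / l_12.
  x=12: (0.283/0.283) × 22 = 22.0000
  x=13: (0.217/0.283) × 3 = 2.3004
  x=14: (0.126/0.283) × 20 = 8.9046
  x=15: (0.082/0.283) × 25 = 7.2438
Sum = 22.0000 + 2.3004 + 8.9046 + 7.2438 = 40.4488

40.45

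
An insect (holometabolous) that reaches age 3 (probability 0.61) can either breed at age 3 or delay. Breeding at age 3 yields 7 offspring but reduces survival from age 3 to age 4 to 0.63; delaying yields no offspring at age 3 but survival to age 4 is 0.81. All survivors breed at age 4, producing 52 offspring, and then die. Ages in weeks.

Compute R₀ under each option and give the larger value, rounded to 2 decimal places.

breed at age 3: R₀ = 0.61 × (7 + 0.63 × 52) = 0.61 × 39.7600 = 24.2536
delay to age 4: R₀ = 0.61 × (0.81 × 52) = 0.61 × 42.1200 = 25.6932
Higher: delay to age 4 (25.6932).

25.69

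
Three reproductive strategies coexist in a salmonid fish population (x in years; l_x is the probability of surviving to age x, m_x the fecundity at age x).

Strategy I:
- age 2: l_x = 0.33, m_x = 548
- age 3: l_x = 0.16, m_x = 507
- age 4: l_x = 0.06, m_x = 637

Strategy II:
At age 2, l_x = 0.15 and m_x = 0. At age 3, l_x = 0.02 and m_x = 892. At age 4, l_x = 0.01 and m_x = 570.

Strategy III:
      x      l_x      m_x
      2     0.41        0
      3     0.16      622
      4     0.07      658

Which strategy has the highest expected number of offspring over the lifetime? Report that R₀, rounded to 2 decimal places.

300.18

Strategy I: R₀ = 0.33×548 + 0.16×507 + 0.06×637 = 300.1800
Strategy II: R₀ = 0.15×0 + 0.02×892 + 0.01×570 = 23.5400
Strategy III: R₀ = 0.41×0 + 0.16×622 + 0.07×658 = 145.5800
Highest R₀: strategy I with 300.1800.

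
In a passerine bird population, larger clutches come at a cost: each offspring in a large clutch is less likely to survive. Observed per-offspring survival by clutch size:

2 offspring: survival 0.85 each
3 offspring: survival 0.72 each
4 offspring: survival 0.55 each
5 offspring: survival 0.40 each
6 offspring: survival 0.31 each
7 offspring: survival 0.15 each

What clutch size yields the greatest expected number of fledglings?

4

Expected fledglings = c × s(c):
  c=2: 2 × 0.85 = 1.700
  c=3: 3 × 0.72 = 2.160
  c=4: 4 × 0.55 = 2.200
  c=5: 5 × 0.40 = 2.000
  c=6: 6 × 0.31 = 1.860
  c=7: 7 × 0.15 = 1.050
Maximum at c = 4 (2.200 fledglings).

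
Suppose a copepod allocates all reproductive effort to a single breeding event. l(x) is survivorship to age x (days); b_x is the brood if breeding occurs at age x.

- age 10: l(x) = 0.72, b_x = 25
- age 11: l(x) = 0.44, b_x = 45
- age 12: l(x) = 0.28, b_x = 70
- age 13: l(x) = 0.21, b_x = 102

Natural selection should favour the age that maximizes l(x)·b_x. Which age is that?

Expected offspring if breeding at age x = l(x) × b_x:
  age 10: 0.72 × 25 = 18.000
  age 11: 0.44 × 45 = 19.800
  age 12: 0.28 × 70 = 19.600
  age 13: 0.21 × 102 = 21.420
Maximum at age 13 (21.420).

13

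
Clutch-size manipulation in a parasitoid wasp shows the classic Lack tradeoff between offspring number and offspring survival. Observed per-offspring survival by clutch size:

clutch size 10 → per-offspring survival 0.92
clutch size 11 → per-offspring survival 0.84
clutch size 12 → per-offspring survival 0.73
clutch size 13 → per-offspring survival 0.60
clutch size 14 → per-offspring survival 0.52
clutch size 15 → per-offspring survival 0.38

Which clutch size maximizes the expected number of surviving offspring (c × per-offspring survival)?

11

Expected surviving offspring = c × s(c):
  c=10: 10 × 0.92 = 9.200
  c=11: 11 × 0.84 = 9.240
  c=12: 12 × 0.73 = 8.760
  c=13: 13 × 0.60 = 7.800
  c=14: 14 × 0.52 = 7.280
  c=15: 15 × 0.38 = 5.700
Maximum at c = 11 (9.240 surviving offspring).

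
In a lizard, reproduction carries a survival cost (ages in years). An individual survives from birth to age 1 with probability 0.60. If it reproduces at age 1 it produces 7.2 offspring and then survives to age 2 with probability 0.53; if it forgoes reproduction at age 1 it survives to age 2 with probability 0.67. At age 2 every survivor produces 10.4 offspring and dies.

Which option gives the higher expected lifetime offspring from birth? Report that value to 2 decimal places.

7.63

breed at age 1: R₀ = 0.60 × (7.2 + 0.53 × 10.4) = 0.60 × 12.7120 = 7.6272
delay to age 2: R₀ = 0.60 × (0.67 × 10.4) = 0.60 × 6.9680 = 4.1808
Higher: breed at age 1 (7.6272).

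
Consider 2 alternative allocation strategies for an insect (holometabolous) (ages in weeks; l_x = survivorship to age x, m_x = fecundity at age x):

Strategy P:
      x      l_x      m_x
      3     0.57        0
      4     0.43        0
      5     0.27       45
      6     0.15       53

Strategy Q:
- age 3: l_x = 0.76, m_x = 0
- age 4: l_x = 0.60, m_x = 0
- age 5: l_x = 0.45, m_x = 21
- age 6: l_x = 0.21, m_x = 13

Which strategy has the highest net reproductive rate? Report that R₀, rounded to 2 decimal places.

20.10

Strategy P: R₀ = 0.57×0 + 0.43×0 + 0.27×45 + 0.15×53 = 20.1000
Strategy Q: R₀ = 0.76×0 + 0.60×0 + 0.45×21 + 0.21×13 = 12.1800
Highest R₀: strategy P with 20.1000.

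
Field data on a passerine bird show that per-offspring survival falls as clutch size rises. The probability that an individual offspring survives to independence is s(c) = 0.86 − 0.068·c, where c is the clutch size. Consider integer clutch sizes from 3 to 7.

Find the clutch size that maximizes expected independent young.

Expected independent young = c × s(c):
  c=3: 3 × 0.656 = 1.968
  c=4: 4 × 0.588 = 2.352
  c=5: 5 × 0.520 = 2.600
  c=6: 6 × 0.452 = 2.712
  c=7: 7 × 0.384 = 2.688
Maximum at c = 6 (2.712 independent young).

6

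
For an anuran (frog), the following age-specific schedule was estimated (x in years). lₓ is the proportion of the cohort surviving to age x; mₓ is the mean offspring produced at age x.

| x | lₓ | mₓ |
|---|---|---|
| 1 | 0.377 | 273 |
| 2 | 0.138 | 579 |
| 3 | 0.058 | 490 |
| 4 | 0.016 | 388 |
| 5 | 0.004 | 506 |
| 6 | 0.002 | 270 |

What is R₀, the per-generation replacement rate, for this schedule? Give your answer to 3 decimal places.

R₀ = Σ lₓ mₓ:
  age 1: 0.377 × 273 = 102.9210
  age 2: 0.138 × 579 = 79.9020
  age 3: 0.058 × 490 = 28.4200
  age 4: 0.016 × 388 = 6.2080
  age 5: 0.004 × 506 = 2.0240
  age 6: 0.002 × 270 = 0.5400
R₀ = 102.9210 + 79.9020 + 28.4200 + 6.2080 + 2.0240 + 0.5400 = 220.0150

220.015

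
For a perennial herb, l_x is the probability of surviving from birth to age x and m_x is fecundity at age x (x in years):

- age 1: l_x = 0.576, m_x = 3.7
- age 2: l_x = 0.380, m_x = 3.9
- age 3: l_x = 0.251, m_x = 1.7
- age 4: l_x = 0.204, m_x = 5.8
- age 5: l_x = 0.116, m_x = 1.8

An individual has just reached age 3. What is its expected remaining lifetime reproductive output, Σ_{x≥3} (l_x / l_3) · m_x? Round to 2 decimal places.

7.25

l_3 = 0.251. Conditional survival from age 3 to x is l_x / l_3.
  x=3: (0.251/0.251) × 1.7 = 1.7000
  x=4: (0.204/0.251) × 5.8 = 4.7139
  x=5: (0.116/0.251) × 1.8 = 0.8319
Sum = 1.7000 + 4.7139 + 0.8319 = 7.2458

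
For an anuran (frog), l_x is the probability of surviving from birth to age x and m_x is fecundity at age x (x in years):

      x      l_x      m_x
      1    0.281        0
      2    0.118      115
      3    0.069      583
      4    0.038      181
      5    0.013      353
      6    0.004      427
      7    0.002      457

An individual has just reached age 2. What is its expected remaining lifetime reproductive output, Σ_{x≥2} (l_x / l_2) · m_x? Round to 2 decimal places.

575.31

l_2 = 0.118. Conditional survival from age 2 to x is l_x / l_2.
  x=2: (0.118/0.118) × 115 = 115.0000
  x=3: (0.069/0.118) × 583 = 340.9068
  x=4: (0.038/0.118) × 181 = 58.2881
  x=5: (0.013/0.118) × 353 = 38.8898
  x=6: (0.004/0.118) × 427 = 14.4746
  x=7: (0.002/0.118) × 457 = 7.7458
Sum = 115.0000 + 340.9068 + 58.2881 + 38.8898 + 14.4746 + 7.7458 = 575.3051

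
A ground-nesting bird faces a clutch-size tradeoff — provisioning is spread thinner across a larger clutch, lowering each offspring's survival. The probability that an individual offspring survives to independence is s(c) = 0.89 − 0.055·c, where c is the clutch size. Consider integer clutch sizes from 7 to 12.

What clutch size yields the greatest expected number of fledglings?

Expected fledglings = c × s(c):
  c=7: 7 × 0.505 = 3.535
  c=8: 8 × 0.450 = 3.600
  c=9: 9 × 0.395 = 3.555
  c=10: 10 × 0.340 = 3.400
  c=11: 11 × 0.285 = 3.135
  c=12: 12 × 0.230 = 2.760
Maximum at c = 8 (3.600 fledglings).

8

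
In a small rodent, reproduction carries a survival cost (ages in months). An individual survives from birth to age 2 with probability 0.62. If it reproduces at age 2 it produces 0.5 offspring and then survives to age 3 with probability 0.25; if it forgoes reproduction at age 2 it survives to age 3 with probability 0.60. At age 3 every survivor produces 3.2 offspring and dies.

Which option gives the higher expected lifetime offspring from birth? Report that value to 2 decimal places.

1.19

breed at age 2: R₀ = 0.62 × (0.5 + 0.25 × 3.2) = 0.62 × 1.3000 = 0.8060
delay to age 3: R₀ = 0.62 × (0.60 × 3.2) = 0.62 × 1.9200 = 1.1904
Higher: delay to age 3 (1.1904).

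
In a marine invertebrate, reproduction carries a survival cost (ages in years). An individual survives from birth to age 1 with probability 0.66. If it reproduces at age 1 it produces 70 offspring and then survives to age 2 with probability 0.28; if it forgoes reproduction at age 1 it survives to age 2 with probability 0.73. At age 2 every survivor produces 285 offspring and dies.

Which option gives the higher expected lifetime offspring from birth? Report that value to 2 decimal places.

137.31

breed at age 1: R₀ = 0.66 × (70 + 0.28 × 285) = 0.66 × 149.8000 = 98.8680
delay to age 2: R₀ = 0.66 × (0.73 × 285) = 0.66 × 208.0500 = 137.3130
Higher: delay to age 2 (137.3130).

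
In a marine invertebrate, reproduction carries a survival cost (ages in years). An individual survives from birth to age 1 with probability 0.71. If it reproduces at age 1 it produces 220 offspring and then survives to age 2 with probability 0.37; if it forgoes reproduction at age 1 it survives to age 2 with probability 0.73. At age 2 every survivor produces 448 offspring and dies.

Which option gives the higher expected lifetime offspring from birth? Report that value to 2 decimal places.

273.89

breed at age 1: R₀ = 0.71 × (220 + 0.37 × 448) = 0.71 × 385.7600 = 273.8896
delay to age 2: R₀ = 0.71 × (0.73 × 448) = 0.71 × 327.0400 = 232.1984
Higher: breed at age 1 (273.8896).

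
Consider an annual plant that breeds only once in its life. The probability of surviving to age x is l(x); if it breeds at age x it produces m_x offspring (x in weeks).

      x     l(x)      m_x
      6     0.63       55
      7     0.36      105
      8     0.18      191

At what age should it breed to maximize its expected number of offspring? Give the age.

Expected offspring if breeding at age x = l(x) × m_x:
  age 6: 0.63 × 55 = 34.650
  age 7: 0.36 × 105 = 37.800
  age 8: 0.18 × 191 = 34.380
Maximum at age 7 (37.800).

7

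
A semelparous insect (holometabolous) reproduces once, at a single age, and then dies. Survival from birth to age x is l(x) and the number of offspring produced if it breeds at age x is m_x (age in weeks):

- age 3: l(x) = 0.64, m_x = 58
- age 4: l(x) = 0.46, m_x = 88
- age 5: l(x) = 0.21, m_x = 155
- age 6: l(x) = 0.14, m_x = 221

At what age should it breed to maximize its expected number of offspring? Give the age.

Expected offspring if breeding at age x = l(x) × m_x:
  age 3: 0.64 × 58 = 37.120
  age 4: 0.46 × 88 = 40.480
  age 5: 0.21 × 155 = 32.550
  age 6: 0.14 × 221 = 30.940
Maximum at age 4 (40.480).

4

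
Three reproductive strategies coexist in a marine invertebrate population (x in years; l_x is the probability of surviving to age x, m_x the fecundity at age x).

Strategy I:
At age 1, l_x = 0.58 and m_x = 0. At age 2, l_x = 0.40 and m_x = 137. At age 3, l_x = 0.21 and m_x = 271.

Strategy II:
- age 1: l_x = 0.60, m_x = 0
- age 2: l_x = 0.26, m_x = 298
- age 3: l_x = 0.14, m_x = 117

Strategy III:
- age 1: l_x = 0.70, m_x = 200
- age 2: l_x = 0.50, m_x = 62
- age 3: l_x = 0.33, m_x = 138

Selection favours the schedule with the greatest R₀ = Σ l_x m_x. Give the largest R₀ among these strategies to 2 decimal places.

216.54

Strategy I: R₀ = 0.58×0 + 0.40×137 + 0.21×271 = 111.7100
Strategy II: R₀ = 0.60×0 + 0.26×298 + 0.14×117 = 93.8600
Strategy III: R₀ = 0.70×200 + 0.50×62 + 0.33×138 = 216.5400
Highest R₀: strategy III with 216.5400.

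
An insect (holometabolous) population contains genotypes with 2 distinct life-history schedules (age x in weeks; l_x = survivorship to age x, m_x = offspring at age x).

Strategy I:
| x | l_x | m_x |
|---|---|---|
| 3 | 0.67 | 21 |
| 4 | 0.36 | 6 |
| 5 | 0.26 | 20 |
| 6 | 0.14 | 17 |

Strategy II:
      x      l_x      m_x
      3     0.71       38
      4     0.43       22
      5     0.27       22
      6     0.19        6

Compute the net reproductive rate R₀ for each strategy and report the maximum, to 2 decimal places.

43.52

Strategy I: R₀ = 0.67×21 + 0.36×6 + 0.26×20 + 0.14×17 = 23.8100
Strategy II: R₀ = 0.71×38 + 0.43×22 + 0.27×22 + 0.19×6 = 43.5200
Highest R₀: strategy II with 43.5200.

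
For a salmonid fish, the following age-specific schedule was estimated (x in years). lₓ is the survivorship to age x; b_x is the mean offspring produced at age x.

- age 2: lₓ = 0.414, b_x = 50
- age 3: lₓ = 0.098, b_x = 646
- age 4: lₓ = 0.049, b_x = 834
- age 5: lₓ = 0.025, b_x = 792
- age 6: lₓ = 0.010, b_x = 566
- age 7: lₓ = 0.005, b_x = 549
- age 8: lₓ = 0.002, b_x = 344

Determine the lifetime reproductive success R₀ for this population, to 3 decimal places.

R₀ = Σ lₓ b_x:
  age 2: 0.414 × 50 = 20.7000
  age 3: 0.098 × 646 = 63.3080
  age 4: 0.049 × 834 = 40.8660
  age 5: 0.025 × 792 = 19.8000
  age 6: 0.010 × 566 = 5.6600
  age 7: 0.005 × 549 = 2.7450
  age 8: 0.002 × 344 = 0.6880
R₀ = 20.7000 + 63.3080 + 40.8660 + 19.8000 + 5.6600 + 2.7450 + 0.6880 = 153.7670

153.767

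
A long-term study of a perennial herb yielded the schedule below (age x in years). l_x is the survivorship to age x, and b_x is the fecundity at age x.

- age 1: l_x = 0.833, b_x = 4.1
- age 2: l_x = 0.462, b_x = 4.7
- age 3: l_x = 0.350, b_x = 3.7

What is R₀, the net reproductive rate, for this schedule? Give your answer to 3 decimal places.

6.882

R₀ = Σ l_x b_x:
  age 1: 0.833 × 4.1 = 3.4153
  age 2: 0.462 × 4.7 = 2.1714
  age 3: 0.350 × 3.7 = 1.2950
R₀ = 3.4153 + 2.1714 + 1.2950 = 6.8817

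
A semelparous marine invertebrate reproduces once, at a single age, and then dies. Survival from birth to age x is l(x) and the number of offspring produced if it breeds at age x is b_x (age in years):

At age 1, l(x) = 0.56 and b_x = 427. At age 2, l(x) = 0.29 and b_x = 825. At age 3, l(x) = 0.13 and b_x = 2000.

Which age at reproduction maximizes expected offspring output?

3

Expected offspring if breeding at age x = l(x) × b_x:
  age 1: 0.56 × 427 = 239.120
  age 2: 0.29 × 825 = 239.250
  age 3: 0.13 × 2000 = 260.000
Maximum at age 3 (260.000).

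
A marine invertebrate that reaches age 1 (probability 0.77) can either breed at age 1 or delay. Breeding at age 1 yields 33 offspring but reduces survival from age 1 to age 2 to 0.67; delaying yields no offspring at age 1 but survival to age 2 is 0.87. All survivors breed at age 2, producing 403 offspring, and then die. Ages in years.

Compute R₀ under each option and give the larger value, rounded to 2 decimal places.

breed at age 1: R₀ = 0.77 × (33 + 0.67 × 403) = 0.77 × 303.0100 = 233.3177
delay to age 2: R₀ = 0.77 × (0.87 × 403) = 0.77 × 350.6100 = 269.9697
Higher: delay to age 2 (269.9697).

269.97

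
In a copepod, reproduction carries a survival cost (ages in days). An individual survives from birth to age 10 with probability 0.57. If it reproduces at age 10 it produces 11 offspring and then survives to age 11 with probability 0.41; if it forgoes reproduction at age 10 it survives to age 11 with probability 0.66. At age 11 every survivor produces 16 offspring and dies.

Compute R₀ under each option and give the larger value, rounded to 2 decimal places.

10.01

breed at age 10: R₀ = 0.57 × (11 + 0.41 × 16) = 0.57 × 17.5600 = 10.0092
delay to age 11: R₀ = 0.57 × (0.66 × 16) = 0.57 × 10.5600 = 6.0192
Higher: breed at age 10 (10.0092).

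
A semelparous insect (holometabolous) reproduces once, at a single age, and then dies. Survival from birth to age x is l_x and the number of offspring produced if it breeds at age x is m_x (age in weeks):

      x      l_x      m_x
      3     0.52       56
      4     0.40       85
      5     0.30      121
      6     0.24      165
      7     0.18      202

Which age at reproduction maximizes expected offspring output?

Expected offspring if breeding at age x = l_x × m_x:
  age 3: 0.52 × 56 = 29.120
  age 4: 0.40 × 85 = 34.000
  age 5: 0.30 × 121 = 36.300
  age 6: 0.24 × 165 = 39.600
  age 7: 0.18 × 202 = 36.360
Maximum at age 6 (39.600).

6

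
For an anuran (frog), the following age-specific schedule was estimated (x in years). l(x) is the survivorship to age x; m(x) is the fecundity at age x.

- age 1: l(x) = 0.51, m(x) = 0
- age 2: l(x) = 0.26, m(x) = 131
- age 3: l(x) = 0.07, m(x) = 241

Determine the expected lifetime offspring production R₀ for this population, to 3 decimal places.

50.930

R₀ = Σ l(x) m(x):
  age 1: 0.51 × 0 = 0.0000
  age 2: 0.26 × 131 = 34.0600
  age 3: 0.07 × 241 = 16.8700
R₀ = 0.0000 + 34.0600 + 16.8700 = 50.9300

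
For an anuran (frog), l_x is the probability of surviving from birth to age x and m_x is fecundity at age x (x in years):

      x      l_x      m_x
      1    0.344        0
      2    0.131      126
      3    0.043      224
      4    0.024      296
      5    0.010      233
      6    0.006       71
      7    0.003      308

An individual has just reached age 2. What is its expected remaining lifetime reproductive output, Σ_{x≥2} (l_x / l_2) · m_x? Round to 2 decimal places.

281.85

l_2 = 0.131. Conditional survival from age 2 to x is l_x / l_2.
  x=2: (0.131/0.131) × 126 = 126.0000
  x=3: (0.043/0.131) × 224 = 73.5267
  x=4: (0.024/0.131) × 296 = 54.2290
  x=5: (0.010/0.131) × 233 = 17.7863
  x=6: (0.006/0.131) × 71 = 3.2519
  x=7: (0.003/0.131) × 308 = 7.0534
Sum = 126.0000 + 73.5267 + 54.2290 + 17.7863 + 3.2519 + 7.0534 = 281.8473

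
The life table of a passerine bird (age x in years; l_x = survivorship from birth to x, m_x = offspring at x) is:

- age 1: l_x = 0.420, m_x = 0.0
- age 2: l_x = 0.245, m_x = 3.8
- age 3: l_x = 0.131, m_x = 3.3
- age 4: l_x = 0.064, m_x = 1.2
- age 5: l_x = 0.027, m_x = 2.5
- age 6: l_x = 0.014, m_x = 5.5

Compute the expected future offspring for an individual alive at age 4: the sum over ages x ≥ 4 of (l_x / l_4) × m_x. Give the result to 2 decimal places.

3.46

l_4 = 0.064. Conditional survival from age 4 to x is l_x / l_4.
  x=4: (0.064/0.064) × 1.2 = 1.2000
  x=5: (0.027/0.064) × 2.5 = 1.0547
  x=6: (0.014/0.064) × 5.5 = 1.2031
Sum = 1.2000 + 1.0547 + 1.2031 = 3.4578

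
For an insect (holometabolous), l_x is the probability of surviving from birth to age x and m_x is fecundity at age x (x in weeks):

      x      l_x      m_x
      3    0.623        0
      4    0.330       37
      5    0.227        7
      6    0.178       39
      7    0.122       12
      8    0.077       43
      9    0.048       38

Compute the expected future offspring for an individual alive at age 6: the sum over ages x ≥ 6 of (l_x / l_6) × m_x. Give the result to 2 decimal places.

l_6 = 0.178. Conditional survival from age 6 to x is l_x / l_6.
  x=6: (0.178/0.178) × 39 = 39.0000
  x=7: (0.122/0.178) × 12 = 8.2247
  x=8: (0.077/0.178) × 43 = 18.6011
  x=9: (0.048/0.178) × 38 = 10.2472
Sum = 39.0000 + 8.2247 + 18.6011 + 10.2472 = 76.0730

76.07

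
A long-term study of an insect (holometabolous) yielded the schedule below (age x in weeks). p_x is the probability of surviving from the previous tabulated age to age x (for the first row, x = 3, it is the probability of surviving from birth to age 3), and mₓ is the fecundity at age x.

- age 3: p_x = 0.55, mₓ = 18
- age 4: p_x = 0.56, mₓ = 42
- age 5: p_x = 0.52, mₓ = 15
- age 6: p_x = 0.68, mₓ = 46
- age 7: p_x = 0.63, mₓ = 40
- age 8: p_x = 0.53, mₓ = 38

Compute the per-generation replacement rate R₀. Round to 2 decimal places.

34.37

Survivorship from birth: l_x = p_3·p_4·…·p_x.
  l_3 = 0.55000
  l_4 = 0.30800
  l_5 = 0.16016
  l_6 = 0.10891
  l_7 = 0.06861
  l_8 = 0.03636
R₀ = Σ l_x mₓ:
  age 3: 0.55000 × 18 = 9.9000
  age 4: 0.30800 × 42 = 12.9360
  age 5: 0.16016 × 15 = 2.4024
  age 6: 0.10891 × 46 = 5.0099
  age 7: 0.06861 × 40 = 2.7444
  age 8: 0.03636 × 38 = 1.3817
R₀ = 9.9000 + 12.9360 + 2.4024 + 5.0099 + 2.7444 + 1.3817 = 34.3743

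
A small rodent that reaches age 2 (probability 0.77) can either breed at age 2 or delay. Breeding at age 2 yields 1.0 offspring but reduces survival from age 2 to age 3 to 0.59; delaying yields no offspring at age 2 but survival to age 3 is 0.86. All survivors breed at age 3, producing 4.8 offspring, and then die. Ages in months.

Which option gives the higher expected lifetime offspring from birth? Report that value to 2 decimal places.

3.18

breed at age 2: R₀ = 0.77 × (1.0 + 0.59 × 4.8) = 0.77 × 3.8320 = 2.9506
delay to age 3: R₀ = 0.77 × (0.86 × 4.8) = 0.77 × 4.1280 = 3.1786
Higher: delay to age 3 (3.1786).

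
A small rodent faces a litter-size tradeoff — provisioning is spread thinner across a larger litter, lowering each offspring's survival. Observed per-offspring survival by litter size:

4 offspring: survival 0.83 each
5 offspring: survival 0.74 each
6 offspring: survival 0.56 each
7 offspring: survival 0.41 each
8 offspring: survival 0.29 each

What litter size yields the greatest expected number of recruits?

Expected recruits = c × s(c):
  c=4: 4 × 0.83 = 3.320
  c=5: 5 × 0.74 = 3.700
  c=6: 6 × 0.56 = 3.360
  c=7: 7 × 0.41 = 2.870
  c=8: 8 × 0.29 = 2.320
Maximum at c = 5 (3.700 recruits).

5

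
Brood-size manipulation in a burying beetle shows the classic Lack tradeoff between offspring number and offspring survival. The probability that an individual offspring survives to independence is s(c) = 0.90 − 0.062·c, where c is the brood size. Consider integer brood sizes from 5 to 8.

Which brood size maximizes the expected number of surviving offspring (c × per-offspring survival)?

Expected surviving offspring = c × s(c):
  c=5: 5 × 0.590 = 2.950
  c=6: 6 × 0.528 = 3.168
  c=7: 7 × 0.466 = 3.262
  c=8: 8 × 0.404 = 3.232
Maximum at c = 7 (3.262 surviving offspring).

7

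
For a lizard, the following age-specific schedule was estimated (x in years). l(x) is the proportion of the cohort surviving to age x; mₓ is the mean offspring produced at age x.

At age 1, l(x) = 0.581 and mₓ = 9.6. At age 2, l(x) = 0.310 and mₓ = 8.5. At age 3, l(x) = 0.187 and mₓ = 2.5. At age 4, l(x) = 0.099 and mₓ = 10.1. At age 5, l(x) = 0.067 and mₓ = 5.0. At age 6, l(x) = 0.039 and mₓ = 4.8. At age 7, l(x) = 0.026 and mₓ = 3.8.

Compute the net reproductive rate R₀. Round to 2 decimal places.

10.30

R₀ = Σ l(x) mₓ:
  age 1: 0.581 × 9.6 = 5.5776
  age 2: 0.310 × 8.5 = 2.6350
  age 3: 0.187 × 2.5 = 0.4675
  age 4: 0.099 × 10.1 = 0.9999
  age 5: 0.067 × 5.0 = 0.3350
  age 6: 0.039 × 4.8 = 0.1872
  age 7: 0.026 × 3.8 = 0.0988
R₀ = 5.5776 + 2.6350 + 0.4675 + 0.9999 + 0.3350 + 0.1872 + 0.0988 = 10.3010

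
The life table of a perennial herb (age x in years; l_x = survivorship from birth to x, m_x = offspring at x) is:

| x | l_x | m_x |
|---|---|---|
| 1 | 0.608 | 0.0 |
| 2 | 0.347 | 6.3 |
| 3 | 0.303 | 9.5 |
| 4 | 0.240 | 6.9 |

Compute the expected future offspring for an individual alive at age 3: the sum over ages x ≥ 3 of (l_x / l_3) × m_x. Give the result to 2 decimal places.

14.97

l_3 = 0.303. Conditional survival from age 3 to x is l_x / l_3.
  x=3: (0.303/0.303) × 9.5 = 9.5000
  x=4: (0.240/0.303) × 6.9 = 5.4653
Sum = 9.5000 + 5.4653 = 14.9653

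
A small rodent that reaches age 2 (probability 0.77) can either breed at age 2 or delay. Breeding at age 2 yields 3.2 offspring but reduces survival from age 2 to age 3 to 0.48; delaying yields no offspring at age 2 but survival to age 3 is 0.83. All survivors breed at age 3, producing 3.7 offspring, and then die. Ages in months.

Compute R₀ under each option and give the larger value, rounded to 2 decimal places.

breed at age 2: R₀ = 0.77 × (3.2 + 0.48 × 3.7) = 0.77 × 4.9760 = 3.8315
delay to age 3: R₀ = 0.77 × (0.83 × 3.7) = 0.77 × 3.0710 = 2.3647
Higher: breed at age 2 (3.8315).

3.83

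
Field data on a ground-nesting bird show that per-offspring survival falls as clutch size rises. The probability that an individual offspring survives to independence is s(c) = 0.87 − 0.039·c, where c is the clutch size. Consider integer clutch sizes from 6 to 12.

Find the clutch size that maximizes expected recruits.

Expected recruits = c × s(c):
  c=6: 6 × 0.636 = 3.816
  c=7: 7 × 0.597 = 4.179
  c=8: 8 × 0.558 = 4.464
  c=9: 9 × 0.519 = 4.671
  c=10: 10 × 0.480 = 4.800
  c=11: 11 × 0.441 = 4.851
  c=12: 12 × 0.402 = 4.824
Maximum at c = 11 (4.851 recruits).

11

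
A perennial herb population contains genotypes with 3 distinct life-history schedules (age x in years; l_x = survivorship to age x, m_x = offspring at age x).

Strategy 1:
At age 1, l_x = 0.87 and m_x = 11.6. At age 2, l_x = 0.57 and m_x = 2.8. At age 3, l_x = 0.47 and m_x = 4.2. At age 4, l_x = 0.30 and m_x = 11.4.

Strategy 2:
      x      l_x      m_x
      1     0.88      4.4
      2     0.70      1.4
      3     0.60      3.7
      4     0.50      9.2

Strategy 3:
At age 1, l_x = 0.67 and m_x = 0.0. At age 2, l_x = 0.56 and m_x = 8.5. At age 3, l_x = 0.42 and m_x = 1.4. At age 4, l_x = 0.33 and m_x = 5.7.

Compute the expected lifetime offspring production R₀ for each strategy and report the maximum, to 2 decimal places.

17.08

Strategy 1: R₀ = 0.87×11.6 + 0.57×2.8 + 0.47×4.2 + 0.30×11.4 = 17.0820
Strategy 2: R₀ = 0.88×4.4 + 0.70×1.4 + 0.60×3.7 + 0.50×9.2 = 11.6720
Strategy 3: R₀ = 0.67×0.0 + 0.56×8.5 + 0.42×1.4 + 0.33×5.7 = 7.2290
Highest R₀: strategy 1 with 17.0820.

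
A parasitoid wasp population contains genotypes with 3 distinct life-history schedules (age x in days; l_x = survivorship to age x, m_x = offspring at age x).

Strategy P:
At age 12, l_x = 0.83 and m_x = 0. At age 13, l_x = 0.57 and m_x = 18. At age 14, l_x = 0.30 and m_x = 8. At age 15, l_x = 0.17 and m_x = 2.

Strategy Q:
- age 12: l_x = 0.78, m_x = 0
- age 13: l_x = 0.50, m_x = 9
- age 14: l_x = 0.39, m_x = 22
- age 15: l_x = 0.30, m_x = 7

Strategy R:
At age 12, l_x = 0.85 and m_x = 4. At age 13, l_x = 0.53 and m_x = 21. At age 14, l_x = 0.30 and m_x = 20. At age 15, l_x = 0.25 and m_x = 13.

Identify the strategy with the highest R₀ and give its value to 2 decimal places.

Strategy P: R₀ = 0.83×0 + 0.57×18 + 0.30×8 + 0.17×2 = 13.0000
Strategy Q: R₀ = 0.78×0 + 0.50×9 + 0.39×22 + 0.30×7 = 15.1800
Strategy R: R₀ = 0.85×4 + 0.53×21 + 0.30×20 + 0.25×13 = 23.7800
Highest R₀: strategy R with 23.7800.

23.78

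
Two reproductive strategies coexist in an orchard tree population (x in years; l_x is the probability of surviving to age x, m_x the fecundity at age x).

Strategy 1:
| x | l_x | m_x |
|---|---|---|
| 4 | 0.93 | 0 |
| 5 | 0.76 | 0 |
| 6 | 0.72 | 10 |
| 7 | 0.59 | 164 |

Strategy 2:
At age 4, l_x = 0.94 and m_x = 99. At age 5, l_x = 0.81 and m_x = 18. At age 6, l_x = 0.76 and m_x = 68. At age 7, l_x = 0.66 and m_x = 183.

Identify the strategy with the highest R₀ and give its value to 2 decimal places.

Strategy 1: R₀ = 0.93×0 + 0.76×0 + 0.72×10 + 0.59×164 = 103.9600
Strategy 2: R₀ = 0.94×99 + 0.81×18 + 0.76×68 + 0.66×183 = 280.1000
Highest R₀: strategy 2 with 280.1000.

280.10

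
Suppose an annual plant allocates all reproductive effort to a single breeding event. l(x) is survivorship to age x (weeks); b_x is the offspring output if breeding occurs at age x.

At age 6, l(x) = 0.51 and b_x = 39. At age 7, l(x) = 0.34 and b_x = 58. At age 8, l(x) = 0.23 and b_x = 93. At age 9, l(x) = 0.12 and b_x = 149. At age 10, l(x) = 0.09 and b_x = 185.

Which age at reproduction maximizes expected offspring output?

8

Expected offspring if breeding at age x = l(x) × b_x:
  age 6: 0.51 × 39 = 19.890
  age 7: 0.34 × 58 = 19.720
  age 8: 0.23 × 93 = 21.390
  age 9: 0.12 × 149 = 17.880
  age 10: 0.09 × 185 = 16.650
Maximum at age 8 (21.390).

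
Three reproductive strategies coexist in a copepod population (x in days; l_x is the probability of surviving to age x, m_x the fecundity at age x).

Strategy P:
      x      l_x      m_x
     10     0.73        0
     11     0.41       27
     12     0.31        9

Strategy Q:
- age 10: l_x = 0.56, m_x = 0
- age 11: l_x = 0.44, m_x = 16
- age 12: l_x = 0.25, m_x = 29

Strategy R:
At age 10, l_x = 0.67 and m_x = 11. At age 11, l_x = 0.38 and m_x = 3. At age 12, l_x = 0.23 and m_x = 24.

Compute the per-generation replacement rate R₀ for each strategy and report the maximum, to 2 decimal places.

14.29

Strategy P: R₀ = 0.73×0 + 0.41×27 + 0.31×9 = 13.8600
Strategy Q: R₀ = 0.56×0 + 0.44×16 + 0.25×29 = 14.2900
Strategy R: R₀ = 0.67×11 + 0.38×3 + 0.23×24 = 14.0300
Highest R₀: strategy Q with 14.2900.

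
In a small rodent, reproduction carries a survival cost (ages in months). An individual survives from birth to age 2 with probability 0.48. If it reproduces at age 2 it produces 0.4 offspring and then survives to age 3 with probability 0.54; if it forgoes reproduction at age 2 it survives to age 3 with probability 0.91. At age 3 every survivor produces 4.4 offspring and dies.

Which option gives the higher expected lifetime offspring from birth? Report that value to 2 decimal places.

breed at age 2: R₀ = 0.48 × (0.4 + 0.54 × 4.4) = 0.48 × 2.7760 = 1.3325
delay to age 3: R₀ = 0.48 × (0.91 × 4.4) = 0.48 × 4.0040 = 1.9219
Higher: delay to age 3 (1.9219).

1.92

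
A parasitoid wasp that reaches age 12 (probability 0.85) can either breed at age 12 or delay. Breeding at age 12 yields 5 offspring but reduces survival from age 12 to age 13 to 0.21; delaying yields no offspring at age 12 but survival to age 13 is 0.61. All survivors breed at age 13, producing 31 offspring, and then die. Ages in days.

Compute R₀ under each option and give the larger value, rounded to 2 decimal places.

16.07

breed at age 12: R₀ = 0.85 × (5 + 0.21 × 31) = 0.85 × 11.5100 = 9.7835
delay to age 13: R₀ = 0.85 × (0.61 × 31) = 0.85 × 18.9100 = 16.0735
Higher: delay to age 13 (16.0735).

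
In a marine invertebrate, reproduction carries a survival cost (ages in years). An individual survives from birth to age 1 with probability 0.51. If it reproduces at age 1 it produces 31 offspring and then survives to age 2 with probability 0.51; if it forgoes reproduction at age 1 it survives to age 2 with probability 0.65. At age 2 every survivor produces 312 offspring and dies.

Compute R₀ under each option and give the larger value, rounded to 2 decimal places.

103.43

breed at age 1: R₀ = 0.51 × (31 + 0.51 × 312) = 0.51 × 190.1200 = 96.9612
delay to age 2: R₀ = 0.51 × (0.65 × 312) = 0.51 × 202.8000 = 103.4280
Higher: delay to age 2 (103.4280).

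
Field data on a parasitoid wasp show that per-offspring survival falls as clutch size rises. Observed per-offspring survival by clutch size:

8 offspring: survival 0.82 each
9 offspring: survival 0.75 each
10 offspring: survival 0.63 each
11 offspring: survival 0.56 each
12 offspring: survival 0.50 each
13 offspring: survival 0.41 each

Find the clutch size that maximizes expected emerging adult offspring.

9

Expected emerging adult offspring = c × s(c):
  c=8: 8 × 0.82 = 6.560
  c=9: 9 × 0.75 = 6.750
  c=10: 10 × 0.63 = 6.300
  c=11: 11 × 0.56 = 6.160
  c=12: 12 × 0.50 = 6.000
  c=13: 13 × 0.41 = 5.330
Maximum at c = 9 (6.750 emerging adult offspring).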